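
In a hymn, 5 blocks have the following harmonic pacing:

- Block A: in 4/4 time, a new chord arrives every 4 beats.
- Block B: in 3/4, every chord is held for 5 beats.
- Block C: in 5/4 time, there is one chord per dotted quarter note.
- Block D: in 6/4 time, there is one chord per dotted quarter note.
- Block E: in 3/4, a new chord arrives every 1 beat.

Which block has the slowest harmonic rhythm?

Block B

A: each chord is 4 beats in 4/4, so 1 per bar.
B: each chord is 5 beats in 3/4, so 0.6 per bar.
C: each chord is 1.5 beats in 5/4, so 10/3 per bar.
D: each chord is 1.5 beats in 6/4, so 4 per bar.
E: each chord is 1 beat in 3/4, so 3 per bar.
Slowest is B at 0.6 chords/bar.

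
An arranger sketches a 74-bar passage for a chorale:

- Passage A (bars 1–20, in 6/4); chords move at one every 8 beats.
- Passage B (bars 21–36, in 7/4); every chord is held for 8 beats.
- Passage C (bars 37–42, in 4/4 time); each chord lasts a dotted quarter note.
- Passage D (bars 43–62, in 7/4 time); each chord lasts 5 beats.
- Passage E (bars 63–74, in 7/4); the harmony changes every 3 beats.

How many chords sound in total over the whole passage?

A: 20 bars × 6 beats = 120 beats; 8 beats/chord → 15 chords.
B: 16 bars × 7 beats = 112 beats; 8 beats/chord → 14 chords.
C: 6 bars × 4 beats = 24 beats; 1.5 beats/chord → 16 chords.
D: 20 bars × 7 beats = 140 beats; 5 beats/chord → 28 chords.
E: 12 bars × 7 beats = 84 beats; 3 beats/chord → 28 chords.
Total: 15 + 14 + 16 + 28 + 28 = 101.

101 chords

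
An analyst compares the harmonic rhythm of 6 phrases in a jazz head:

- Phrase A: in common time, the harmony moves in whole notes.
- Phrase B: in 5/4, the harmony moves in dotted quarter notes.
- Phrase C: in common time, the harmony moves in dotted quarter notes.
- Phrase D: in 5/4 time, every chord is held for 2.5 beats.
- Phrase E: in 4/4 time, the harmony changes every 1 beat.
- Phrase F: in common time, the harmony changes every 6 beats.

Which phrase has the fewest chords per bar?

Phrase F

A: 4 beats/bar ÷ 4 beats/chord = 1 chord/bar.
B: 5 beats/bar ÷ 1.5 beats/chord = 10/3 chords/bar.
C: 4 beats/bar ÷ 1.5 beats/chord = 8/3 chords/bar.
D: 5 beats/bar ÷ 2.5 beats/chord = 2 chords/bar.
E: 4 beats/bar ÷ 1 beat/chord = 4 chords/bar.
F: 4 beats/bar ÷ 6 beats/chord = 2/3 chords/bar.
Slowest is F at 2/3 chords/bar.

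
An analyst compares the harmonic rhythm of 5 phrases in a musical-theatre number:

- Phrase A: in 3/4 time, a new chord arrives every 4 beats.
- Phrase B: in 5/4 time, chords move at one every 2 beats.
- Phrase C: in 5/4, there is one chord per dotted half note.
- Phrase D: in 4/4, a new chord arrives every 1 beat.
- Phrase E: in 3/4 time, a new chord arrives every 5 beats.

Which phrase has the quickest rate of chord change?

Phrase D

A: 3/4 = 0.75 chords/bar.
B: 5/2 = 2.5 chords/bar.
C: 5/3 = 5/3 chords/bar.
D: 4/1 = 4 chords/bar.
E: 3/5 = 0.6 chords/bar.
Fastest is D at 4 chords/bar.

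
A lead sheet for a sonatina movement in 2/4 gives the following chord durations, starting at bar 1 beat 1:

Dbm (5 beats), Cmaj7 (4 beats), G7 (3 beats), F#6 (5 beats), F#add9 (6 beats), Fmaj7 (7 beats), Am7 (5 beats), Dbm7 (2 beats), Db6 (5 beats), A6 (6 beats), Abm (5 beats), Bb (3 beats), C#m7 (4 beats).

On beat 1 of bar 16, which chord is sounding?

Beat 1 of bar 16 is beat (16−1)×2 + 1 = 31 overall.
Running totals: Dbm ends at 5, Cmaj7 ends at 9, G7 ends at 12, F#6 ends at 17, F#add9 ends at 23, Fmaj7 ends at 30, Am7 ends at 35.
Beat 31 falls within Am7.

Am7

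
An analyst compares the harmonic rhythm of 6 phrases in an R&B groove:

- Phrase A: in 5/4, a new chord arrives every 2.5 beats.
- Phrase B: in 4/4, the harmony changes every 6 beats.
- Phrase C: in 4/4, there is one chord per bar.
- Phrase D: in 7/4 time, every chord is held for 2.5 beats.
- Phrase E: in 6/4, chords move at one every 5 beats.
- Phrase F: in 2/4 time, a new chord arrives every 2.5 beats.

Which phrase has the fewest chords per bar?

A: 5/2.5 = 2 chords/bar.
B: 4/6 = 2/3 chords/bar.
C: 4/4 = 1 chord/bar.
D: 7/2.5 = 2.8 chords/bar.
E: 6/5 = 1.2 chords/bar.
F: 2/2.5 = 0.8 chords/bar.
Slowest is B at 2/3 chords/bar.

Phrase B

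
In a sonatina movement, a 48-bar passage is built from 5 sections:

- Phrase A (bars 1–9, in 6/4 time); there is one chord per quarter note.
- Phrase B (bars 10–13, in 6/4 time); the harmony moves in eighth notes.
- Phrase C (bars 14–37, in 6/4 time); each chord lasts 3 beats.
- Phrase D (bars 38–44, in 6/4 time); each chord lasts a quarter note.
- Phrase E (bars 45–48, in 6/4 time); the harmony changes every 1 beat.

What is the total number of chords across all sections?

216 chords

A: 9 bars × 6 beats = 54 beats; 1 beat/chord → 54 chords.
B: 4 bars × 6 beats = 24 beats; 0.5 beats/chord → 48 chords.
C: 24 bars × 6 beats = 144 beats; 3 beats/chord → 48 chords.
D: 7 bars × 6 beats = 42 beats; 1 beat/chord → 42 chords.
E: 4 bars × 6 beats = 24 beats; 1 beat/chord → 24 chords.
Total: 54 + 48 + 48 + 42 + 24 = 216.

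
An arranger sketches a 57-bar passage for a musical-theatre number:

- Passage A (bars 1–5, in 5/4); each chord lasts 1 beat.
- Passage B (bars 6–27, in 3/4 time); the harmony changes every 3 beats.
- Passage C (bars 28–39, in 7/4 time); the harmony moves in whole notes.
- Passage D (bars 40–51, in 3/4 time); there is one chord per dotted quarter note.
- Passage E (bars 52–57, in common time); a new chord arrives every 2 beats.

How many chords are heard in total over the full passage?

A: 5·5 = 25 beats, 25/1 = 25 chords.
B: 22·3 = 66 beats, 66/3 = 22 chords.
C: 12·7 = 84 beats, 84/4 = 21 chords.
D: 12·3 = 36 beats, 36/1.5 = 24 chords.
E: 6·4 = 24 beats, 24/2 = 12 chords.
Total: 25 + 22 + 21 + 24 + 12 = 104.

104 chords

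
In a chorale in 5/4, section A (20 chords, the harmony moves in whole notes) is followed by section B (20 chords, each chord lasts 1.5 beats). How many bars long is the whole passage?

A: 20 × 4 = 80 beats = 16 bars.
B: 20 × 1.5 = 30 beats = 6 bars.
Total: 16 + 6 = 22 bars.

22 bars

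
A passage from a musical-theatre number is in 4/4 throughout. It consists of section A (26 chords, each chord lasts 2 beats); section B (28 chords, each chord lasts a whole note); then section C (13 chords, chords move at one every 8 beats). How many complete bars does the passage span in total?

A: 26 × 2 = 52 beats = 13 bars.
B: 28 × 4 = 112 beats = 28 bars.
C: 13 × 8 = 104 beats = 26 bars.
Total: 13 + 28 + 26 = 67 bars.

67 bars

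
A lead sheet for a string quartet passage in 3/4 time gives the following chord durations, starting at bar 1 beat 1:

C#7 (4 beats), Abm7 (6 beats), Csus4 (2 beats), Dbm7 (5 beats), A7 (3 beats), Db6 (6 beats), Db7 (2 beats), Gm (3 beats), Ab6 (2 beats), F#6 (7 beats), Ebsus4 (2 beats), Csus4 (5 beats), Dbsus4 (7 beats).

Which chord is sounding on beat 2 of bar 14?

Ebsus4

Beat 2 of bar 14 is beat (14−1)×3 + 2 = 41 overall.
Running totals: C#7 ends at 4, Abm7 ends at 10, Csus4 ends at 12, Dbm7 ends at 17, A7 ends at 20, Db6 ends at 26, Db7 ends at 28, Gm ends at 31, Ab6 ends at 33, F#6 ends at 40, Ebsus4 ends at 42.
Beat 41 falls within Ebsus4.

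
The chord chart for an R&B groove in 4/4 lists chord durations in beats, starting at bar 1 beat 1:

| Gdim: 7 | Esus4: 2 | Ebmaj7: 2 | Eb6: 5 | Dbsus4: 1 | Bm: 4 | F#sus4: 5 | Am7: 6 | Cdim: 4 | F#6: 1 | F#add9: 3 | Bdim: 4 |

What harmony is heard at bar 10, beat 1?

F#6

Beat 1 of bar 10 is beat (10−1)×4 + 1 = 37 overall.
Running totals: Gdim ends at 7, Esus4 ends at 9, Ebmaj7 ends at 11, Eb6 ends at 16, Dbsus4 ends at 17, Bm ends at 21, F#sus4 ends at 26, Am7 ends at 32, Cdim ends at 36, F#6 ends at 37.
Beat 37 falls within F#6.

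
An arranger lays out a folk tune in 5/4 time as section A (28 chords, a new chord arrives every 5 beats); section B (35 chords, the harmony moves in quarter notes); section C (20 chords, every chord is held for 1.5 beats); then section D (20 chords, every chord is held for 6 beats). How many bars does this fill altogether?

A: 28 × 5 = 140 beats = 28 bars.
B: 35 × 1 = 35 beats = 7 bars.
C: 20 × 1.5 = 30 beats = 6 bars.
D: 20 × 6 = 120 beats = 24 bars.
Total: 28 + 7 + 6 + 24 = 65 bars.

65 bars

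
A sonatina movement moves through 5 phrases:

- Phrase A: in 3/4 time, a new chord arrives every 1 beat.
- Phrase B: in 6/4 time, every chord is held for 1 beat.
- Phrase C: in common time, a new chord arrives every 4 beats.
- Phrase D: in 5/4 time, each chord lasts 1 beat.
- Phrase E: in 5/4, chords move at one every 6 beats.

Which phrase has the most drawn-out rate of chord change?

A: each chord is 1 beat in 3/4, so 3 per bar.
B: each chord is 1 beat in 6/4, so 6 per bar.
C: each chord is 4 beats in 4/4, so 1 per bar.
D: each chord is 1 beat in 5/4, so 5 per bar.
E: each chord is 6 beats in 5/4, so 5/6 per bar.
Slowest is E at 5/6 chords/bar.

Phrase E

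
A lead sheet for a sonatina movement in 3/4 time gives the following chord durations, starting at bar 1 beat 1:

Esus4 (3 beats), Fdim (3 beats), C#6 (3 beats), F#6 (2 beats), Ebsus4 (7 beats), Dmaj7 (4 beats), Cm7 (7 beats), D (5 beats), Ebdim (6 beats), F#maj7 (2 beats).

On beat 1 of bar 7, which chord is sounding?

Dmaj7

Beat 1 of bar 7 is beat (7−1)×3 + 1 = 19 overall.
Running totals: Esus4 ends at 3, Fdim ends at 6, C#6 ends at 9, F#6 ends at 11, Ebsus4 ends at 18, Dmaj7 ends at 22.
Beat 19 falls within Dmaj7.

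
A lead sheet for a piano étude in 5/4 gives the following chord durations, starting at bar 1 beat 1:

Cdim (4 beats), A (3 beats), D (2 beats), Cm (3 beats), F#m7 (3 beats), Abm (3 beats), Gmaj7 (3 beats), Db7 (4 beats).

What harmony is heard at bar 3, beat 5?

Beat 5 of bar 3 is beat (3−1)×5 + 5 = 15 overall.
Running totals: Cdim ends at 4, A ends at 7, D ends at 9, Cm ends at 12, F#m7 ends at 15.
Beat 15 falls within F#m7.

F#m7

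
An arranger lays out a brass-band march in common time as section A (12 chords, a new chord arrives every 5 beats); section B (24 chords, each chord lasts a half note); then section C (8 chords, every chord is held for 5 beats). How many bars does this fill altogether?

37 bars

A: 12 × 5 = 60 beats = 15 bars.
B: 24 × 2 = 48 beats = 12 bars.
C: 8 × 5 = 40 beats = 10 bars.
Total: 15 + 12 + 10 = 37 bars.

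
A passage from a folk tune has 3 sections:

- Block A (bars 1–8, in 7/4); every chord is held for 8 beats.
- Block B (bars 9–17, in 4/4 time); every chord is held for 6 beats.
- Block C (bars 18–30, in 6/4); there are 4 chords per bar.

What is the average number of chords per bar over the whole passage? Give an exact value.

13/6 chords per bar

A: 8 × 7 = 56 beats ÷ 8 = 7 chords.
B: 9 × 4 = 36 beats ÷ 6 = 6 chords.
C: 13 × 6 = 78 beats ÷ 1.5 = 52 chords.
Overall: 65 chords over 30 bars → 65/30 = 13/6 chords per bar.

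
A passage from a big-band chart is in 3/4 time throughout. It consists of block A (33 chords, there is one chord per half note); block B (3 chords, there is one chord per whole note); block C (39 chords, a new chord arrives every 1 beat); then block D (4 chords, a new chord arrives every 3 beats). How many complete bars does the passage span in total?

A: 33 × 2 = 66 beats = 22 bars.
B: 3 × 4 = 12 beats = 4 bars.
C: 39 × 1 = 39 beats = 13 bars.
D: 4 × 3 = 12 beats = 4 bars.
Total: 22 + 4 + 13 + 4 = 43 bars.

43 bars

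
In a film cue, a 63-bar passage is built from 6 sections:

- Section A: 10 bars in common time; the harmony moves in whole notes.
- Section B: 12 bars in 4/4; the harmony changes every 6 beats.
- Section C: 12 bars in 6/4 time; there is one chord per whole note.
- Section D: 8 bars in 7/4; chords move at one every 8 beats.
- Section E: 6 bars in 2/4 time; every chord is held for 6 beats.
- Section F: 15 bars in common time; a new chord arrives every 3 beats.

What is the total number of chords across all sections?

A: 10·4 = 40 beats, 40/4 = 10 chords.
B: 12·4 = 48 beats, 48/6 = 8 chords.
C: 12·6 = 72 beats, 72/4 = 18 chords.
D: 8·7 = 56 beats, 56/8 = 7 chords.
E: 6·2 = 12 beats, 12/6 = 2 chords.
F: 15·4 = 60 beats, 60/3 = 20 chords.
Total: 10 + 8 + 18 + 7 + 2 + 20 = 65.

65 chords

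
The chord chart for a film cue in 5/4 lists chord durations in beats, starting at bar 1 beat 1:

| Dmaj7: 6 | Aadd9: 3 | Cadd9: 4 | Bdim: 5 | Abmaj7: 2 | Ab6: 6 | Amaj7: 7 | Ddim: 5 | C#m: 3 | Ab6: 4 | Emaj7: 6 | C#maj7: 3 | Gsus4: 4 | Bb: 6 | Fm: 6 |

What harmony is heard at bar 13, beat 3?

Beat 3 of bar 13 is beat (13−1)×5 + 3 = 63 overall.
Running totals: Dmaj7 ends at 6, Aadd9 ends at 9, Cadd9 ends at 13, Bdim ends at 18, Abmaj7 ends at 20, Ab6 ends at 26, Amaj7 ends at 33, Ddim ends at 38, C#m ends at 41, Ab6 ends at 45, Emaj7 ends at 51, C#maj7 ends at 54, Gsus4 ends at 58, Bb ends at 64.
Beat 63 falls within Bb.

Bb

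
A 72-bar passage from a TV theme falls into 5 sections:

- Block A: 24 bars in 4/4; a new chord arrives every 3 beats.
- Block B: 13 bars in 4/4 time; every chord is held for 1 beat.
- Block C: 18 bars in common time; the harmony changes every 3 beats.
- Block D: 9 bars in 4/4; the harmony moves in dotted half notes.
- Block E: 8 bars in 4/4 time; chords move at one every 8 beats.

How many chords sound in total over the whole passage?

A: 24 bars × 4 beats = 96 beats; 3 beats/chord → 32 chords.
B: 13 bars × 4 beats = 52 beats; 1 beat/chord → 52 chords.
C: 18 bars × 4 beats = 72 beats; 3 beats/chord → 24 chords.
D: 9 bars × 4 beats = 36 beats; 3 beats/chord → 12 chords.
E: 8 bars × 4 beats = 32 beats; 8 beats/chord → 4 chords.
Total: 32 + 52 + 24 + 12 + 4 = 124.

124 chords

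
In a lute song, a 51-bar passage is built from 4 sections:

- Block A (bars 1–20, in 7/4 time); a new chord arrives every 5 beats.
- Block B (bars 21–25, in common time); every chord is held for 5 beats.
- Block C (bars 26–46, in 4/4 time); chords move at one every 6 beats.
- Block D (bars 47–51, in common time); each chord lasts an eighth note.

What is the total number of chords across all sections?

A: 20·7 = 140 beats, 140/5 = 28 chords.
B: 5·4 = 20 beats, 20/5 = 4 chords.
C: 21·4 = 84 beats, 84/6 = 14 chords.
D: 5·4 = 20 beats, 20/0.5 = 40 chords.
Total: 28 + 4 + 14 + 40 = 86.

86 chords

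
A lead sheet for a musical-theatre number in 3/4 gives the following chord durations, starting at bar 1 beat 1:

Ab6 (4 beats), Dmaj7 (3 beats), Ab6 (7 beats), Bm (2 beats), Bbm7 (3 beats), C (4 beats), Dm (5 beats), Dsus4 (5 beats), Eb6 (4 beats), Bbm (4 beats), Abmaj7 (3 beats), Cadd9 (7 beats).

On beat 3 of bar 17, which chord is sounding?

Beat 3 of bar 17 is beat (17−1)×3 + 3 = 51 overall.
Running totals: Ab6 ends at 4, Dmaj7 ends at 7, Ab6 ends at 14, Bm ends at 16, Bbm7 ends at 19, C ends at 23, Dm ends at 28, Dsus4 ends at 33, Eb6 ends at 37, Bbm ends at 41, Abmaj7 ends at 44, Cadd9 ends at 51.
Beat 51 falls within Cadd9.

Cadd9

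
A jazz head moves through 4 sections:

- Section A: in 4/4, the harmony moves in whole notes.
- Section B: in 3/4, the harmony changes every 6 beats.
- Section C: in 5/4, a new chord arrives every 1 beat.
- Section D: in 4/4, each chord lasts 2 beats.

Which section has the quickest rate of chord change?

A: 4 beats/bar ÷ 4 beats/chord = 1 chord/bar.
B: 3 beats/bar ÷ 6 beats/chord = 0.5 chords/bar.
C: 5 beats/bar ÷ 1 beat/chord = 5 chords/bar.
D: 4 beats/bar ÷ 2 beats/chord = 2 chords/bar.
Fastest is C at 5 chords/bar.

Section C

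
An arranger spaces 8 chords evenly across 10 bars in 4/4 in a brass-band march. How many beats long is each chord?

10 bars × 4 beats/bar = 40 beats total.
40 beats ÷ 8 chords = 5 beats per chord.

5 beats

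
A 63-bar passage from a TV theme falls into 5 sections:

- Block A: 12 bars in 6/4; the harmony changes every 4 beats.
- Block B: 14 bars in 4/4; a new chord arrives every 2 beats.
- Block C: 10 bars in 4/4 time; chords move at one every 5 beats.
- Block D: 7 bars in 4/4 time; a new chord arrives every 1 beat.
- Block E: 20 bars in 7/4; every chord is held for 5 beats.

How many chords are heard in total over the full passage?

110 chords

A: 12 bars × 6 beats = 72 beats; 4 beats/chord → 18 chords.
B: 14 bars × 4 beats = 56 beats; 2 beats/chord → 28 chords.
C: 10 bars × 4 beats = 40 beats; 5 beats/chord → 8 chords.
D: 7 bars × 4 beats = 28 beats; 1 beat/chord → 28 chords.
E: 20 bars × 7 beats = 140 beats; 5 beats/chord → 28 chords.
Total: 18 + 28 + 8 + 28 + 28 = 110.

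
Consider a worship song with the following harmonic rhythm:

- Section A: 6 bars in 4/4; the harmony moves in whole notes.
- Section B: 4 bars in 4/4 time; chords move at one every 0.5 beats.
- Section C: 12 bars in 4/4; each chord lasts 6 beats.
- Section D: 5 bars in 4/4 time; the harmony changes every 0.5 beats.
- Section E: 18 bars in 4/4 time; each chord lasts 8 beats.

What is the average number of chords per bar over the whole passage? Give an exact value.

19/9 chords per bar

A: 6 bars of 4 beats is 24 beats; at 4 beats each that's 6 chords.
B: 4 bars of 4 beats is 16 beats; at 0.5 beats each that's 32 chords.
C: 12 bars of 4 beats is 48 beats; at 6 beats each that's 8 chords.
D: 5 bars of 4 beats is 20 beats; at 0.5 beats each that's 40 chords.
E: 18 bars of 4 beats is 72 beats; at 8 beats each that's 9 chords.
Overall: 95 chords over 45 bars → 95/45 = 19/9 chords per bar.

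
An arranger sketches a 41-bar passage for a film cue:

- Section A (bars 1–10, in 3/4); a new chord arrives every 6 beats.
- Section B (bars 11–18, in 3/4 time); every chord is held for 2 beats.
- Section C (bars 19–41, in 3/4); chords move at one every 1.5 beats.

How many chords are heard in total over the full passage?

63 chords

A: 10 bars × 3 beats = 30 beats; 6 beats/chord → 5 chords.
B: 8 bars × 3 beats = 24 beats; 2 beats/chord → 12 chords.
C: 23 bars × 3 beats = 69 beats; 1.5 beats/chord → 46 chords.
Total: 5 + 12 + 46 = 63.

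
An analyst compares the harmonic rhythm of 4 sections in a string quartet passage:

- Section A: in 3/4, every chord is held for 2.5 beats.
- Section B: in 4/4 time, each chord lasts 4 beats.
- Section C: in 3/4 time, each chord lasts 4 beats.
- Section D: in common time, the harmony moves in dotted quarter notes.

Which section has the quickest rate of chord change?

Section D

A: each chord is 2.5 beats in 3/4, so 1.2 per bar.
B: each chord is 4 beats in 4/4, so 1 per bar.
C: each chord is 4 beats in 3/4, so 0.75 per bar.
D: each chord is 1.5 beats in 4/4, so 8/3 per bar.
Fastest is D at 8/3 chords/bar.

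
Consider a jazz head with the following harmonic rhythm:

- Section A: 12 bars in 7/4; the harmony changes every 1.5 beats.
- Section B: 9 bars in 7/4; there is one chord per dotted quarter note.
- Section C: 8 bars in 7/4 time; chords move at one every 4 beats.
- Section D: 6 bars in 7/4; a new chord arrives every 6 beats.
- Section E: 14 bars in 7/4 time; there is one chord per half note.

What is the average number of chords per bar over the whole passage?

24/7 chords per bar

A: 12 × 7 = 84 beats ÷ 1.5 = 56 chords.
B: 9 × 7 = 63 beats ÷ 1.5 = 42 chords.
C: 8 × 7 = 56 beats ÷ 4 = 14 chords.
D: 6 × 7 = 42 beats ÷ 6 = 7 chords.
E: 14 × 7 = 98 beats ÷ 2 = 49 chords.
Overall: 168 chords over 49 bars → 168/49 = 24/7 chords per bar.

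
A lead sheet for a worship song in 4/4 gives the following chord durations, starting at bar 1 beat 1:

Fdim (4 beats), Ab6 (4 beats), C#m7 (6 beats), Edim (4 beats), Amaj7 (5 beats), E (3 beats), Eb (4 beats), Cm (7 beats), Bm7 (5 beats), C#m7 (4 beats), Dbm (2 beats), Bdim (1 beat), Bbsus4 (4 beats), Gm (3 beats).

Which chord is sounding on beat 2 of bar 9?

Beat 2 of bar 9 is beat (9−1)×4 + 2 = 34 overall.
Running totals: Fdim ends at 4, Ab6 ends at 8, C#m7 ends at 14, Edim ends at 18, Amaj7 ends at 23, E ends at 26, Eb ends at 30, Cm ends at 37.
Beat 34 falls within Cm.

Cm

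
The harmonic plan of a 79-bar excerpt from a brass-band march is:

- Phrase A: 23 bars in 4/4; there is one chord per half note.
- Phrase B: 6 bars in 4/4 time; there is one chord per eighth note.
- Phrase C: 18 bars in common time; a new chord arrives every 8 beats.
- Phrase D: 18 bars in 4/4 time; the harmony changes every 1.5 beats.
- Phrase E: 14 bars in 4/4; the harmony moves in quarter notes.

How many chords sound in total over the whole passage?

A: 23 bars × 4 beats = 92 beats; 2 beats/chord → 46 chords.
B: 6 bars × 4 beats = 24 beats; 0.5 beats/chord → 48 chords.
C: 18 bars × 4 beats = 72 beats; 8 beats/chord → 9 chords.
D: 18 bars × 4 beats = 72 beats; 1.5 beats/chord → 48 chords.
E: 14 bars × 4 beats = 56 beats; 1 beat/chord → 56 chords.
Total: 46 + 48 + 9 + 48 + 56 = 207.

207 chords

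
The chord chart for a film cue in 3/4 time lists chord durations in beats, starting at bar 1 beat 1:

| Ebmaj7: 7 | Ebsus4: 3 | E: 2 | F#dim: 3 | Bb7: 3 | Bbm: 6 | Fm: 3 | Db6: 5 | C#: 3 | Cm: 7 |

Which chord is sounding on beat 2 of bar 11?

Beat 2 of bar 11 is beat (11−1)×3 + 2 = 32 overall.
Running totals: Ebmaj7 ends at 7, Ebsus4 ends at 10, E ends at 12, F#dim ends at 15, Bb7 ends at 18, Bbm ends at 24, Fm ends at 27, Db6 ends at 32.
Beat 32 falls within Db6.

Db6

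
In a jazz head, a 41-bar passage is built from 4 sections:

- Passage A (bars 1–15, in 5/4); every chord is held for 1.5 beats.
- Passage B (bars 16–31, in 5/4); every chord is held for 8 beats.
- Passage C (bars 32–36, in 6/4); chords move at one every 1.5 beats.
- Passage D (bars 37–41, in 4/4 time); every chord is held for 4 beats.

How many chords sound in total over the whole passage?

A: 15·5 = 75 beats, 75/1.5 = 50 chords.
B: 16·5 = 80 beats, 80/8 = 10 chords.
C: 5·6 = 30 beats, 30/1.5 = 20 chords.
D: 5·4 = 20 beats, 20/4 = 5 chords.
Total: 50 + 10 + 20 + 5 = 85.

85 chords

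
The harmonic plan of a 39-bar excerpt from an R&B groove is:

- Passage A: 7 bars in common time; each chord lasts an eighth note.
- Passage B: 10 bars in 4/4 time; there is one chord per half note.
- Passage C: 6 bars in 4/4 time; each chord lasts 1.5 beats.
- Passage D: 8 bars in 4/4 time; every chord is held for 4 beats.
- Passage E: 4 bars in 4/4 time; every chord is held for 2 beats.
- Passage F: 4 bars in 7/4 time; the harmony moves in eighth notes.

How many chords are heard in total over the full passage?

A has 28 beats and chords last 0.5 each, so 56 chords.
B has 40 beats and chords last 2 each, so 20 chords.
C has 24 beats and chords last 1.5 each, so 16 chords.
D has 32 beats and chords last 4 each, so 8 chords.
E has 16 beats and chords last 2 each, so 8 chords.
F has 28 beats and chords last 0.5 each, so 56 chords.
Total: 56 + 20 + 16 + 8 + 8 + 56 = 164.

164 chords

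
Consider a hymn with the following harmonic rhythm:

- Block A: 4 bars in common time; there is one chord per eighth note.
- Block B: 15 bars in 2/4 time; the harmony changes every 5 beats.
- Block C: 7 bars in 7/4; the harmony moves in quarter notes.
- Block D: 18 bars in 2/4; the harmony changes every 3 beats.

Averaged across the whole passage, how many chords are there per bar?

2.25 chords per bar

A: 4 × 4 = 16 beats ÷ 0.5 = 32 chords.
B: 15 × 2 = 30 beats ÷ 5 = 6 chords.
C: 7 × 7 = 49 beats ÷ 1 = 49 chords.
D: 18 × 2 = 36 beats ÷ 3 = 12 chords.
Overall: 99 chords over 44 bars → 99/44 = 2.25 chords per bar.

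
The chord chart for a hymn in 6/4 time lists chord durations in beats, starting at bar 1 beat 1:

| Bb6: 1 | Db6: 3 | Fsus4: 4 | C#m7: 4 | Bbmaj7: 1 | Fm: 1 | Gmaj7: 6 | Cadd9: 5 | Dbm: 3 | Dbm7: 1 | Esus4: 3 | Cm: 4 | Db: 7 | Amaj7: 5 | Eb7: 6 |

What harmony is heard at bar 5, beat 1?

Beat 1 of bar 5 is beat (5−1)×6 + 1 = 25 overall.
Running totals: Bb6 ends at 1, Db6 ends at 4, Fsus4 ends at 8, C#m7 ends at 12, Bbmaj7 ends at 13, Fm ends at 14, Gmaj7 ends at 20, Cadd9 ends at 25.
Beat 25 falls within Cadd9.

Cadd9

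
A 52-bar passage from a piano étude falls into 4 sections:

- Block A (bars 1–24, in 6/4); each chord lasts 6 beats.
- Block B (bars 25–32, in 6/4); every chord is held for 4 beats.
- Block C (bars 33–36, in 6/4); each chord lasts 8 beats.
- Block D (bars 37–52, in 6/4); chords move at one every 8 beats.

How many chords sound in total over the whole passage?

A: 24·6 = 144 beats, 144/6 = 24 chords.
B: 8·6 = 48 beats, 48/4 = 12 chords.
C: 4·6 = 24 beats, 24/8 = 3 chords.
D: 16·6 = 96 beats, 96/8 = 12 chords.
Total: 24 + 12 + 3 + 12 = 51.

51 chords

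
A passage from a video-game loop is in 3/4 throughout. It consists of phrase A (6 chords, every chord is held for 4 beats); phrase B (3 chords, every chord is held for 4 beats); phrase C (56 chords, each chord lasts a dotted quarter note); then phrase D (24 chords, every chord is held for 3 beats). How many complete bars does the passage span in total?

64 bars

A: 6 × 4 = 24 beats = 8 bars.
B: 3 × 4 = 12 beats = 4 bars.
C: 56 × 1.5 = 84 beats = 28 bars.
D: 24 × 3 = 72 beats = 24 bars.
Total: 8 + 4 + 28 + 24 = 64 bars.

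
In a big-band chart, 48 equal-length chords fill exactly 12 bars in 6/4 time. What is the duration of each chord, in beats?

12 bars × 6 beats/bar = 72 beats total.
72 beats ÷ 48 chords = 1.5 beats per chord.
(That is a dotted quarter note.)

1.5 beats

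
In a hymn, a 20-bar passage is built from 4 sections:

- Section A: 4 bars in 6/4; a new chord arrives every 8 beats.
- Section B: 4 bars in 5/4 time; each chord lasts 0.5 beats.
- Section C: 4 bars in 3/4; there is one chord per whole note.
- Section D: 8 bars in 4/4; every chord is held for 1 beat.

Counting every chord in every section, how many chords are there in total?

A has 24 beats and chords last 8 each, so 3 chords.
B has 20 beats and chords last 0.5 each, so 40 chords.
C has 12 beats and chords last 4 each, so 3 chords.
D has 32 beats and chords last 1 each, so 32 chords.
Total: 3 + 40 + 3 + 32 = 78.

78 chords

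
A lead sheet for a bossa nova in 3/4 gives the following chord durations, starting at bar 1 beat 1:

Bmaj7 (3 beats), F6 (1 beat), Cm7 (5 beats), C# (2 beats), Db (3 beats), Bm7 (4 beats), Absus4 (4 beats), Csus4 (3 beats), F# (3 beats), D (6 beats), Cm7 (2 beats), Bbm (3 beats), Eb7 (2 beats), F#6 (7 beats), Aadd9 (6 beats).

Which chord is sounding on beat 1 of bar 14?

Eb7

Beat 1 of bar 14 is beat (14−1)×3 + 1 = 40 overall.
Running totals: Bmaj7 ends at 3, F6 ends at 4, Cm7 ends at 9, C# ends at 11, Db ends at 14, Bm7 ends at 18, Absus4 ends at 22, Csus4 ends at 25, F# ends at 28, D ends at 34, Cm7 ends at 36, Bbm ends at 39, Eb7 ends at 41.
Beat 40 falls within Eb7.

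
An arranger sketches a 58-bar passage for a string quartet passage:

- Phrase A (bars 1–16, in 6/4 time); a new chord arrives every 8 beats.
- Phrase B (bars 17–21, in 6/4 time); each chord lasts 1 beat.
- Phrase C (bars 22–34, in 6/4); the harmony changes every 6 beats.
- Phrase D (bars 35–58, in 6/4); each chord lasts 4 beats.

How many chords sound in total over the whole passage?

91 chords

A has 96 beats and chords last 8 each, so 12 chords.
B has 30 beats and chords last 1 each, so 30 chords.
C has 78 beats and chords last 6 each, so 13 chords.
D has 144 beats and chords last 4 each, so 36 chords.
Total: 12 + 30 + 13 + 36 = 91.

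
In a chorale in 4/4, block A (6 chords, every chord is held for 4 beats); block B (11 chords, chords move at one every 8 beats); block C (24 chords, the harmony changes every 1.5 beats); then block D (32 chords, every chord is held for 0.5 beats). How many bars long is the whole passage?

41 bars

A: 6 × 4 = 24 beats = 6 bars.
B: 11 × 8 = 88 beats = 22 bars.
C: 24 × 1.5 = 36 beats = 9 bars.
D: 32 × 0.5 = 16 beats = 4 bars.
Total: 6 + 22 + 9 + 4 = 41 bars.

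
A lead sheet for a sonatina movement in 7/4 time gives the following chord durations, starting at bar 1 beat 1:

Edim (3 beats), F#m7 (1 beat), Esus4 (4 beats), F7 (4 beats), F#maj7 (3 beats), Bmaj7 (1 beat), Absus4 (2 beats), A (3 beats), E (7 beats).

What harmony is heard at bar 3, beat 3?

Beat 3 of bar 3 is beat (3−1)×7 + 3 = 17 overall.
Running totals: Edim ends at 3, F#m7 ends at 4, Esus4 ends at 8, F7 ends at 12, F#maj7 ends at 15, Bmaj7 ends at 16, Absus4 ends at 18.
Beat 17 falls within Absus4.

Absus4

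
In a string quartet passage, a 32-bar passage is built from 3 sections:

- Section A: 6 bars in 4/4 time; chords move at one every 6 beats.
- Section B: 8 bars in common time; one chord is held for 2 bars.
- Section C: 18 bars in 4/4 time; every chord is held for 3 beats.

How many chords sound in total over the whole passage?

A: 6·4 = 24 beats, 24/6 = 4 chords.
B: 8·4 = 32 beats, 32/8 = 4 chords.
C: 18·4 = 72 beats, 72/3 = 24 chords.
Total: 4 + 4 + 24 = 32.

32 chords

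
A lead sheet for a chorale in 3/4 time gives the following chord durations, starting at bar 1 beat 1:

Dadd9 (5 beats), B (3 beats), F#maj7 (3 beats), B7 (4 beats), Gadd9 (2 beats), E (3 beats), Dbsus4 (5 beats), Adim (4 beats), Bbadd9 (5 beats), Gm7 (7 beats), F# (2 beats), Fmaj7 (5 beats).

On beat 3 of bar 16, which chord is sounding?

Beat 3 of bar 16 is beat (16−1)×3 + 3 = 48 overall.
Running totals: Dadd9 ends at 5, B ends at 8, F#maj7 ends at 11, B7 ends at 15, Gadd9 ends at 17, E ends at 20, Dbsus4 ends at 25, Adim ends at 29, Bbadd9 ends at 34, Gm7 ends at 41, F# ends at 43, Fmaj7 ends at 48.
Beat 48 falls within Fmaj7.

Fmaj7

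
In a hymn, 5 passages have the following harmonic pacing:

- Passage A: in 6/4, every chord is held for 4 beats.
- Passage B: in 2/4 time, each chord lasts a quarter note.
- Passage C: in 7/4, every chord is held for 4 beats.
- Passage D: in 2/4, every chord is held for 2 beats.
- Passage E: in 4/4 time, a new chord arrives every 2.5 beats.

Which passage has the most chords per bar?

A: each chord is 4 beats in 6/4, so 1.5 per bar.
B: each chord is 1 beat in 2/4, so 2 per bar.
C: each chord is 4 beats in 7/4, so 1.75 per bar.
D: each chord is 2 beats in 2/4, so 1 per bar.
E: each chord is 2.5 beats in 4/4, so 1.6 per bar.
Fastest is B at 2 chords/bar.

Passage B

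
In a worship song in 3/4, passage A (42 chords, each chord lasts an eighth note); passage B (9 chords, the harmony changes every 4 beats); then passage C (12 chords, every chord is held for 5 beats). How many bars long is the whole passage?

A: 42 × 0.5 = 21 beats = 7 bars.
B: 9 × 4 = 36 beats = 12 bars.
C: 12 × 5 = 60 beats = 20 bars.
Total: 7 + 12 + 20 = 39 bars.

39 bars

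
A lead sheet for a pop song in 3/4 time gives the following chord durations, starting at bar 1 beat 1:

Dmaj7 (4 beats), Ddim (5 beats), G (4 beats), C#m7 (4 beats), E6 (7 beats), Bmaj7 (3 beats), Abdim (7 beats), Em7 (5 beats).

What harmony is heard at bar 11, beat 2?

Abdim

Beat 2 of bar 11 is beat (11−1)×3 + 2 = 32 overall.
Running totals: Dmaj7 ends at 4, Ddim ends at 9, G ends at 13, C#m7 ends at 17, E6 ends at 24, Bmaj7 ends at 27, Abdim ends at 34.
Beat 32 falls within Abdim.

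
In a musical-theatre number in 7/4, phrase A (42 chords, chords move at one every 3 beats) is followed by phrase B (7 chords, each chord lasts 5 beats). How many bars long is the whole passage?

A: 42 × 3 = 126 beats = 18 bars.
B: 7 × 5 = 35 beats = 5 bars.
Total: 18 + 5 = 23 bars.

23 bars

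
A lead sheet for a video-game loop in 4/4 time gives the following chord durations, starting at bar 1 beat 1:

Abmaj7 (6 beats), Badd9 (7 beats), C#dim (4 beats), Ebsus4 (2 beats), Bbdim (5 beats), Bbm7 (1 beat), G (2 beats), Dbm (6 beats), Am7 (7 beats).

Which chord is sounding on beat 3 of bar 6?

Beat 3 of bar 6 is beat (6−1)×4 + 3 = 23 overall.
Running totals: Abmaj7 ends at 6, Badd9 ends at 13, C#dim ends at 17, Ebsus4 ends at 19, Bbdim ends at 24.
Beat 23 falls within Bbdim.

Bbdim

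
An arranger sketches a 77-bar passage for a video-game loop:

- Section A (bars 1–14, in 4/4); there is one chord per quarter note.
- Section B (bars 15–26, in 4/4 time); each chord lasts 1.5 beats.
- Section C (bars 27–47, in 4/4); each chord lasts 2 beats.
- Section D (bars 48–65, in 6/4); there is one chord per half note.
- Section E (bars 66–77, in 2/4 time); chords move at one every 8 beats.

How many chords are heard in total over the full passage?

A: 14 bars × 4 beats = 56 beats; 1 beat/chord → 56 chords.
B: 12 bars × 4 beats = 48 beats; 1.5 beats/chord → 32 chords.
C: 21 bars × 4 beats = 84 beats; 2 beats/chord → 42 chords.
D: 18 bars × 6 beats = 108 beats; 2 beats/chord → 54 chords.
E: 12 bars × 2 beats = 24 beats; 8 beats/chord → 3 chords.
Total: 56 + 32 + 42 + 54 + 3 = 187.

187 chords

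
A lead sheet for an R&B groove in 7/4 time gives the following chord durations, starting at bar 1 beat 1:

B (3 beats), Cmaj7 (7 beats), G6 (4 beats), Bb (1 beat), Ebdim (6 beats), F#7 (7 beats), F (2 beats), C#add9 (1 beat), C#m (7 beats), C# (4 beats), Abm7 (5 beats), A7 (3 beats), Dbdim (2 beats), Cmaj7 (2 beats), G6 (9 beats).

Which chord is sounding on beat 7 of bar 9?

G6

Beat 7 of bar 9 is beat (9−1)×7 + 7 = 63 overall.
Running totals: B ends at 3, Cmaj7 ends at 10, G6 ends at 14, Bb ends at 15, Ebdim ends at 21, F#7 ends at 28, F ends at 30, C#add9 ends at 31, C#m ends at 38, C# ends at 42, Abm7 ends at 47, A7 ends at 50, Dbdim ends at 52, Cmaj7 ends at 54, G6 ends at 63.
Beat 63 falls within G6.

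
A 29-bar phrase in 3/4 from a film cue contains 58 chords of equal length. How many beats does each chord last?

29 bars × 3 beats/bar = 87 beats total.
87 beats ÷ 58 chords = 1.5 beats per chord.
(That is a dotted quarter note.)

1.5 beats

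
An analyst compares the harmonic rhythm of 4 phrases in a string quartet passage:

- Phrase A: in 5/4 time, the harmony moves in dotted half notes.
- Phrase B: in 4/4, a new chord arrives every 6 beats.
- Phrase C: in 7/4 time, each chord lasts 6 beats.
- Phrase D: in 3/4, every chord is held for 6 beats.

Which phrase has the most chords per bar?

Phrase A

A: 5 beats/bar ÷ 3 beats/chord = 5/3 chords/bar.
B: 4 beats/bar ÷ 6 beats/chord = 2/3 chords/bar.
C: 7 beats/bar ÷ 6 beats/chord = 7/6 chords/bar.
D: 3 beats/bar ÷ 6 beats/chord = 0.5 chords/bar.
Fastest is A at 5/3 chords/bar.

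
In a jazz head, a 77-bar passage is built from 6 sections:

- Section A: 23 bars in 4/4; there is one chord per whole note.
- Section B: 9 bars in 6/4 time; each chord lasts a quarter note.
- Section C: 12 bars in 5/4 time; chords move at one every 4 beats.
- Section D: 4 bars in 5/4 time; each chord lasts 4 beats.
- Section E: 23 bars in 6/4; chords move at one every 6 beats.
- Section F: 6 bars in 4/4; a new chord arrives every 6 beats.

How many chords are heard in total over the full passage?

A has 92 beats and chords last 4 each, so 23 chords.
B has 54 beats and chords last 1 each, so 54 chords.
C has 60 beats and chords last 4 each, so 15 chords.
D has 20 beats and chords last 4 each, so 5 chords.
E has 138 beats and chords last 6 each, so 23 chords.
F has 24 beats and chords last 6 each, so 4 chords.
Total: 23 + 54 + 15 + 5 + 23 + 4 = 124.

124 chords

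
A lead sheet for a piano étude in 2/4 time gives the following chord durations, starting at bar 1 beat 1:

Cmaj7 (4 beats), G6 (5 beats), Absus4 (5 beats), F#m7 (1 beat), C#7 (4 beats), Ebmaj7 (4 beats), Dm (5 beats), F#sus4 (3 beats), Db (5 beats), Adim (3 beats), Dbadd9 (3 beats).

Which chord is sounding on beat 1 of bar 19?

Adim

Beat 1 of bar 19 is beat (19−1)×2 + 1 = 37 overall.
Running totals: Cmaj7 ends at 4, G6 ends at 9, Absus4 ends at 14, F#m7 ends at 15, C#7 ends at 19, Ebmaj7 ends at 23, Dm ends at 28, F#sus4 ends at 31, Db ends at 36, Adim ends at 39.
Beat 37 falls within Adim.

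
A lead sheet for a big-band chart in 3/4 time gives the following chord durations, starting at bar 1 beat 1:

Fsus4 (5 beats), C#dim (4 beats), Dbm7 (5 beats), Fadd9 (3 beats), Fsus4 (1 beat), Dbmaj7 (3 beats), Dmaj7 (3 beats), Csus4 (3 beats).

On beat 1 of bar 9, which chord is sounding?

Beat 1 of bar 9 is beat (9−1)×3 + 1 = 25 overall.
Running totals: Fsus4 ends at 5, C#dim ends at 9, Dbm7 ends at 14, Fadd9 ends at 17, Fsus4 ends at 18, Dbmaj7 ends at 21, Dmaj7 ends at 24, Csus4 ends at 27.
Beat 25 falls within Csus4.

Csus4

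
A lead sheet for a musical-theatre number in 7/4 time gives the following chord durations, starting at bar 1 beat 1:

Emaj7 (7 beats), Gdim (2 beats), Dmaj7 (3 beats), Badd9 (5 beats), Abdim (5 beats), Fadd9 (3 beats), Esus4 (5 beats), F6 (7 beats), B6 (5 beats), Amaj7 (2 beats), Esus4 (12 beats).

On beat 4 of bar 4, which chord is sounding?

Beat 4 of bar 4 is beat (4−1)×7 + 4 = 25 overall.
Running totals: Emaj7 ends at 7, Gdim ends at 9, Dmaj7 ends at 12, Badd9 ends at 17, Abdim ends at 22, Fadd9 ends at 25.
Beat 25 falls within Fadd9.

Fadd9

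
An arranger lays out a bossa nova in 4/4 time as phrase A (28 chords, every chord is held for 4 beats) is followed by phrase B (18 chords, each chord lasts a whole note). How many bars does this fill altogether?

46 bars

A: 28 × 4 = 112 beats = 28 bars.
B: 18 × 4 = 72 beats = 18 bars.
Total: 28 + 18 = 46 bars.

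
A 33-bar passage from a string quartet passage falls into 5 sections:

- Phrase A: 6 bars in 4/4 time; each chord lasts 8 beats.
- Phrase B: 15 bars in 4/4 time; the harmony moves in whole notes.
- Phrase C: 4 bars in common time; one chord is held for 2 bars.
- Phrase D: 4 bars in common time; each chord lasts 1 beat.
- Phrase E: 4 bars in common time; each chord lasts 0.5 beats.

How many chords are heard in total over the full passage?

A: 6·4 = 24 beats, 24/8 = 3 chords.
B: 15·4 = 60 beats, 60/4 = 15 chords.
C: 4·4 = 16 beats, 16/8 = 2 chords.
D: 4·4 = 16 beats, 16/1 = 16 chords.
E: 4·4 = 16 beats, 16/0.5 = 32 chords.
Total: 3 + 15 + 2 + 16 + 32 = 68.

68 chords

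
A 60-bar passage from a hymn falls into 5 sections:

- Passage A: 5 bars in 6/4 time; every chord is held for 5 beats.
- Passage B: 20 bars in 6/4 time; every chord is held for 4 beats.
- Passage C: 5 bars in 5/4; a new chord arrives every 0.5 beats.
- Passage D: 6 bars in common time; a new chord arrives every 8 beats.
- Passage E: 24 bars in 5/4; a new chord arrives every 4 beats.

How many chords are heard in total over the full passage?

119 chords

A: 5 bars × 6 beats = 30 beats; 5 beats/chord → 6 chords.
B: 20 bars × 6 beats = 120 beats; 4 beats/chord → 30 chords.
C: 5 bars × 5 beats = 25 beats; 0.5 beats/chord → 50 chords.
D: 6 bars × 4 beats = 24 beats; 8 beats/chord → 3 chords.
E: 24 bars × 5 beats = 120 beats; 4 beats/chord → 30 chords.
Total: 6 + 30 + 50 + 3 + 30 = 119.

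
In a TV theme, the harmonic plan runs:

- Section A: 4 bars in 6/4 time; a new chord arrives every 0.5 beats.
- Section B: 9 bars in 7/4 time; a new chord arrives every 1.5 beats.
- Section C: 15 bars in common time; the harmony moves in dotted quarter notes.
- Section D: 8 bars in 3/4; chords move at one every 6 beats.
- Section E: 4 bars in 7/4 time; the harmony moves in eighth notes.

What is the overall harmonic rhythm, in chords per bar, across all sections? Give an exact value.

A: 4 × 6 = 24 beats ÷ 0.5 = 48 chords.
B: 9 × 7 = 63 beats ÷ 1.5 = 42 chords.
C: 15 × 4 = 60 beats ÷ 1.5 = 40 chords.
D: 8 × 3 = 24 beats ÷ 6 = 4 chords.
E: 4 × 7 = 28 beats ÷ 0.5 = 56 chords.
Overall: 190 chords over 40 bars → 190/40 = 4.75 chords per bar.

4.75 chords per bar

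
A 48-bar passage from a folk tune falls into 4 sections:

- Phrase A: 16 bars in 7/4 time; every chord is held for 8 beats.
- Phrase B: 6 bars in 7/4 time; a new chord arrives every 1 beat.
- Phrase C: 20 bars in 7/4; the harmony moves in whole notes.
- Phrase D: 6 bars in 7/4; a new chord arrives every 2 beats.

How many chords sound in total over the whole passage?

112 chords

A: 16 bars × 7 beats = 112 beats; 8 beats/chord → 14 chords.
B: 6 bars × 7 beats = 42 beats; 1 beat/chord → 42 chords.
C: 20 bars × 7 beats = 140 beats; 4 beats/chord → 35 chords.
D: 6 bars × 7 beats = 42 beats; 2 beats/chord → 21 chords.
Total: 14 + 42 + 35 + 21 = 112.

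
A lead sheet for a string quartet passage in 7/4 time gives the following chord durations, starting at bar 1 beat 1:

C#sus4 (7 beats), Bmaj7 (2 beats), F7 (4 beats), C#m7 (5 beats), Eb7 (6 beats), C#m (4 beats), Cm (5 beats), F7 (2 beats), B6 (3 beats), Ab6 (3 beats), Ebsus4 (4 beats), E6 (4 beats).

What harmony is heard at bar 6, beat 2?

B6

Beat 2 of bar 6 is beat (6−1)×7 + 2 = 37 overall.
Running totals: C#sus4 ends at 7, Bmaj7 ends at 9, F7 ends at 13, C#m7 ends at 18, Eb7 ends at 24, C#m ends at 28, Cm ends at 33, F7 ends at 35, B6 ends at 38.
Beat 37 falls within B6.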